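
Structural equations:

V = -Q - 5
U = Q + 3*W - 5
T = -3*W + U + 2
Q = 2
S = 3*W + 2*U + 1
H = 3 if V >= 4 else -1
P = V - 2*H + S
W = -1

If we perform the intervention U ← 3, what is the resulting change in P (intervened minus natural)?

18

The intervention breaks the incoming arrows to U: U = Q + 3*W - 5 no longer applies, and U = 3.
V = -Q - 5  [with Q=2]  = -7
S = 3*W + 2*U + 1  [with W=-1, U=3]  = 4
H = 3 if V >= 4 else -1  [with V=-7]  = -1
P = V - 2*H + S  [with V=-7, H=-1, S=4]  = -1
Without intervention: U = Q + 3*W - 5  [with Q=2, W=-1]  = -6; V = -Q - 5  [with Q=2]  = -7; S = 3*W + 2*U + 1  [with W=-1, U=-6]  = -14; H = 3 if V >= 4 else -1  [with V=-7]  = -1; P = V - 2*H + S  [with V=-7, H=-1, S=-14]  = -19.
Change = -1 − (-19) = 18.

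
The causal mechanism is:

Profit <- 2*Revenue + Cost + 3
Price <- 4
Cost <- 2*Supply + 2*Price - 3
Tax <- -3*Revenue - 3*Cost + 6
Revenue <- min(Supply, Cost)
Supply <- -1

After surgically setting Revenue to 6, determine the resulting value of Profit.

18

Under do(Revenue=6), the mechanism Revenue <- min(Supply, Cost) is discarded; Revenue is fixed at 6.
Cost = 2*Supply + 2*Price - 3  [with Supply=-1, Price=4]  = 3
Profit = 2*Revenue + Cost + 3  [with Revenue=6, Cost=3]  = 18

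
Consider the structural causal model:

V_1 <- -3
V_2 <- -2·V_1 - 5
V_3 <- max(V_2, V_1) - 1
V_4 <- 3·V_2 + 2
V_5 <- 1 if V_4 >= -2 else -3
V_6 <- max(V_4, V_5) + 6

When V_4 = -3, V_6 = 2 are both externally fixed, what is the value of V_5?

Setting V_4 = -3, V_6 = 2 by intervention discards those variables' equations.
V_5 = 1 if V_4 >= -2 else -3  [with V_4=-3]  = -3

-3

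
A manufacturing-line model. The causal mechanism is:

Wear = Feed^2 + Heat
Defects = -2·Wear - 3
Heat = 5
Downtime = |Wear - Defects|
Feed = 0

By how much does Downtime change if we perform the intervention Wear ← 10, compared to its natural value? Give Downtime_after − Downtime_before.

15

do(Wear=10) replaces the equation Wear = Feed^2 + Heat with the constant Wear = 10.
Defects = -2·Wear - 3  [with Wear=10]  = -23
Downtime = |Wear - Defects|  [with Wear=10, Defects=-23]  = 33
Without intervention: Wear = Feed^2 + Heat  [with Feed=0, Heat=5]  = 5; Defects = -2·Wear - 3  [with Wear=5]  = -13; Downtime = |Wear - Defects|  [with Wear=5, Defects=-13]  = 18.
Change = 33 − 18 = 15.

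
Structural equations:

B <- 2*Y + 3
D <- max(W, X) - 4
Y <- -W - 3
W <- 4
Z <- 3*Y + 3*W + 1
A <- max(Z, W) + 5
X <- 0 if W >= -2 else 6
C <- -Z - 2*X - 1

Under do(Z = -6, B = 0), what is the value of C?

5

Under do(Z = -6, B = 0), each intervened variable's structural equation is replaced by its fixed value.
X = 0 if W >= -2 else 6  [with W=4]  = 0
C = -Z - 2*X - 1  [with Z=-6, X=0]  = 5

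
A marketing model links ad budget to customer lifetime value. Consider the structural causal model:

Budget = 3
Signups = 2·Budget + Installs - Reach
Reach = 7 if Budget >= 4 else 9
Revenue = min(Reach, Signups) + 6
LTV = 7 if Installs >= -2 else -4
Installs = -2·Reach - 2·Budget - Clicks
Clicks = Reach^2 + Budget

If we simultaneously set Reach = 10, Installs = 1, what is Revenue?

3

The joint intervention fixes Reach = 10, Installs = 1, removing each variable's own equation.
Signups = 2·Budget + Installs - Reach  [with Budget=3, Installs=1, Reach=10]  = -3
Revenue = min(Reach, Signups) + 6  [with Reach=10, Signups=-3]  = 3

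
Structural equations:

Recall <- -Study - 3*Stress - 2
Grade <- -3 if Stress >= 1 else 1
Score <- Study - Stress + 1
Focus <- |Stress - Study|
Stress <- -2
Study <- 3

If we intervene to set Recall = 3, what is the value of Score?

The intervention breaks the incoming arrows to Recall: Recall <- -Study - 3*Stress - 2 no longer applies, and Recall = 3.
Since Score is not a descendant of the intervened variable, it is unaffected.
Score = Study - Stress + 1  [with Study=3, Stress=-2]  = 6

6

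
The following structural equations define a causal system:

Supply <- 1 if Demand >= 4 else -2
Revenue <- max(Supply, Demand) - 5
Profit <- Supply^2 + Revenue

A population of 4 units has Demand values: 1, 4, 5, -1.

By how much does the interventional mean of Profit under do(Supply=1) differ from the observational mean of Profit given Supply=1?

Under do(Supply=1), Supply's equation is replaced by Supply=1 for every unit. Per-unit Profit: -3, 0, 1, -3. Mean = -1.25.
Conditioning on Supply=1 selects the 2 unit(s) with Demand ∈ {4, 5}. Their Profit values: 0, 1. Mean = 0.5.
Difference = -1.25 − 0.5 = -1.75.

-1.75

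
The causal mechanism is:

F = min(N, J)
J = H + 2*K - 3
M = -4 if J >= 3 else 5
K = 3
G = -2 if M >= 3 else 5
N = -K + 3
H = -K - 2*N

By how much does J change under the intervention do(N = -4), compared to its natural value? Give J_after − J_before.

Under do(N=-4), the mechanism N = -K + 3 is discarded; N is fixed at -4.
H = -K - 2*N  [with K=3, N=-4]  = 5
J = H + 2*K - 3  [with H=5, K=3]  = 8
Without intervention: N = -K + 3  [with K=3]  = 0; H = -K - 2*N  [with K=3, N=0]  = -3; J = H + 2*K - 3  [with H=-3, K=3]  = 0.
Change = 8 − 0 = 8.

8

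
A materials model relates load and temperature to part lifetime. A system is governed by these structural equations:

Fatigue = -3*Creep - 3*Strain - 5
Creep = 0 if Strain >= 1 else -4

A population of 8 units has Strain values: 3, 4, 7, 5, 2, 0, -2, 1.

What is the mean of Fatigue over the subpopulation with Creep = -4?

Conditioning on Creep=-4 selects the 2 unit(s) with Strain ∈ {0, -2}. Their Fatigue values: 7, 13. Mean = 10.

10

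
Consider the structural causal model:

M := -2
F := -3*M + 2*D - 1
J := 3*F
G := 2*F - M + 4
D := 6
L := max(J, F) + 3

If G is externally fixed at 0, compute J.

The intervention breaks the incoming arrows to G: G := 2*F - M + 4 no longer applies, and G = 0.
Since J is not a descendant of the intervened variable, it is unaffected.
F = -3*M + 2*D - 1  [with M=-2, D=6]  = 17
J = 3*F  [with F=17]  = 51

51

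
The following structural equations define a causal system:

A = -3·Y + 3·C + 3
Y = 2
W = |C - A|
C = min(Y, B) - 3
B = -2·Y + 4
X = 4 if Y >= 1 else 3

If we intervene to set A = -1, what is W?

2

Intervening sets A = -1 and removes its equation (A = -3·Y + 3·C + 3).
B = -2·Y + 4  [with Y=2]  = 0
C = min(Y, B) - 3  [with Y=2, B=0]  = -3
W = |C - A|  [with C=-3, A=-1]  = 2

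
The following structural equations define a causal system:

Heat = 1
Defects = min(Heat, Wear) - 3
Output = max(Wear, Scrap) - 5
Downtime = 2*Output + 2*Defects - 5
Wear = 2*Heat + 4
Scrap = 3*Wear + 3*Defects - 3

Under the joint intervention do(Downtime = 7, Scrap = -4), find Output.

1

Setting Downtime = 7, Scrap = -4 by intervention discards those variables' equations.
Wear = 2*Heat + 4  [with Heat=1]  = 6
Output = max(Wear, Scrap) - 5  [with Wear=6, Scrap=-4]  = 1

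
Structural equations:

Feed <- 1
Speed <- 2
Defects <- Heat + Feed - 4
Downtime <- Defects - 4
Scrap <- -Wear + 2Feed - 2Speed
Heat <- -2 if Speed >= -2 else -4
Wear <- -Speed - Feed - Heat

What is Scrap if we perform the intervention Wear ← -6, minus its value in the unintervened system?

Under do(Wear=-6), the mechanism Wear <- -Speed - Feed - Heat is discarded; Wear is fixed at -6.
Scrap = -Wear + 2Feed - 2Speed  [with Wear=-6, Feed=1, Speed=2]  = 4
Without intervention: Heat = -2 if Speed >= -2 else -4  [with Speed=2]  = -2; Wear = -Speed - Feed - Heat  [with Speed=2, Feed=1, Heat=-2]  = -1; Scrap = -Wear + 2Feed - 2Speed  [with Wear=-1, Feed=1, Speed=2]  = -1.
Change = 4 − (-1) = 5.

5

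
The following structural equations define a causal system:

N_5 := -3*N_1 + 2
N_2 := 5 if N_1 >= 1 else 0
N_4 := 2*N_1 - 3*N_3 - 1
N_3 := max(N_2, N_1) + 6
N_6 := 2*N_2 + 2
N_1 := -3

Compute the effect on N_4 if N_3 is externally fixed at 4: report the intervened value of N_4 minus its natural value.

6

The intervention breaks the incoming arrows to N_3: N_3 := max(N_2, N_1) + 6 no longer applies, and N_3 = 4.
N_4 = 2*N_1 - 3*N_3 - 1  [with N_1=-3, N_3=4]  = -19
Without intervention: N_2 = 5 if N_1 >= 1 else 0  [with N_1=-3]  = 0; N_3 = max(N_2, N_1) + 6  [with N_2=0, N_1=-3]  = 6; N_4 = 2*N_1 - 3*N_3 - 1  [with N_1=-3, N_3=6]  = -25.
Change = -19 − (-25) = 6.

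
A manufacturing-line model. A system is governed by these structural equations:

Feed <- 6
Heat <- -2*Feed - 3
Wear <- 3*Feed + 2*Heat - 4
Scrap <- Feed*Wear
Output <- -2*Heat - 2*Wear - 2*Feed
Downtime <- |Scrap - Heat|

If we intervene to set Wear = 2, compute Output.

14

do(Wear=2) replaces the equation Wear <- 3*Feed + 2*Heat - 4 with the constant Wear = 2.
Heat = -2*Feed - 3  [with Feed=6]  = -15
Output = -2*Heat - 2*Wear - 2*Feed  [with Heat=-15, Wear=2, Feed=6]  = 14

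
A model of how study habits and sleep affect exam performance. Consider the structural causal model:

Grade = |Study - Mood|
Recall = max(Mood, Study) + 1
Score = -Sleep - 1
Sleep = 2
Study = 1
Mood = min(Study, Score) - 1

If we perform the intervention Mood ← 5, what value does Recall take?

6

Intervening sets Mood = 5 and removes its equation (Mood = min(Study, Score) - 1).
Recall = max(Mood, Study) + 1  [with Mood=5, Study=1]  = 6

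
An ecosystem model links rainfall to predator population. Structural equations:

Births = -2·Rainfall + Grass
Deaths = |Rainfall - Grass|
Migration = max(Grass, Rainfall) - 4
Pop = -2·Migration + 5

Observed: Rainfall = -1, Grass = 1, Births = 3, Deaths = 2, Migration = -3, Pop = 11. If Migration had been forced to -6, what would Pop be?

17

The intervention breaks the incoming arrows to Migration: Migration = max(Grass, Rainfall) - 4 no longer applies, and Migration = -6.
Pop = -2·Migration + 5  [with Migration=-6]  = 17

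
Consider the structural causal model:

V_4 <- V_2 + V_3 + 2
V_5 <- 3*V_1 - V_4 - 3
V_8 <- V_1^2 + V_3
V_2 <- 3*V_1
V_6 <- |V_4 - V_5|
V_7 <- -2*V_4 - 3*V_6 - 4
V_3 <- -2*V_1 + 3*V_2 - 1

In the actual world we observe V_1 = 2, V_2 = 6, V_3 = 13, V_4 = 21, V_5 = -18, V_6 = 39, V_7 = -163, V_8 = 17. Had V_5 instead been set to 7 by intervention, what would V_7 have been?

Under do(V_5=7), the mechanism V_5 <- 3*V_1 - V_4 - 3 is discarded; V_5 is fixed at 7.
V_2 = 3*V_1  [with V_1=2]  = 6
V_3 = -2*V_1 + 3*V_2 - 1  [with V_1=2, V_2=6]  = 13
V_4 = V_2 + V_3 + 2  [with V_2=6, V_3=13]  = 21
V_6 = |V_4 - V_5|  [with V_4=21, V_5=7]  = 14
V_7 = -2*V_4 - 3*V_6 - 4  [with V_4=21, V_6=14]  = -88

-88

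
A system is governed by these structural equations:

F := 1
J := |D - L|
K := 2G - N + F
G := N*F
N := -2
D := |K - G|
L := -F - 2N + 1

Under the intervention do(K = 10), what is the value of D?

Under do(K=10), the mechanism K := 2G - N + F is discarded; K is fixed at 10.
G = N*F  [with N=-2, F=1]  = -2
D = |K - G|  [with K=10, G=-2]  = 12

12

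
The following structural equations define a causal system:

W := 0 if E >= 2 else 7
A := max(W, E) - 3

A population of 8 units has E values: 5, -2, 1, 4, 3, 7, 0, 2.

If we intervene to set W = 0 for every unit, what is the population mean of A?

Under do(W=0), W's equation is replaced by W=0 for every unit. Per-unit A: 2, -3, -2, 1, 0, 4, -3, -1. Mean = -0.25.

-0.25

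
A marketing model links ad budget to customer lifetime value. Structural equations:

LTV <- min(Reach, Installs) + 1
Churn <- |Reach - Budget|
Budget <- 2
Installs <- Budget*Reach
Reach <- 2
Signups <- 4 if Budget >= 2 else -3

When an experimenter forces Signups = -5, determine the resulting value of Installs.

4

Under do(Signups=-5), the mechanism Signups <- 4 if Budget >= 2 else -3 is discarded; Signups is fixed at -5.
Since Installs is not a descendant of the intervened variable, it is unaffected.
Installs = Budget*Reach  [with Budget=2, Reach=2]  = 4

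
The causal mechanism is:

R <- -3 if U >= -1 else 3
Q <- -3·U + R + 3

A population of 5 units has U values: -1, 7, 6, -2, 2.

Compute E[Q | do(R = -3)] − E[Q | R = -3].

The intervention sets R=-3 in all 5 units regardless of U. Recomputing Q per unit gives 3, -21, -18, 6, -6; average -7.2.
E[Q|R=-3] averages over only the 4 units with R=-3 (U = -1, 7, 6, 2): Q = 3, -21, -18, -6, mean -10.5.
Difference = -7.2 − (-10.5) = 3.3.

3.3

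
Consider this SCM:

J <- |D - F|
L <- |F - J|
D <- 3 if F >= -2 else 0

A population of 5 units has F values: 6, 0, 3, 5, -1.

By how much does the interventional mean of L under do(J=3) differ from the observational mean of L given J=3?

-0.6

do(J=3) breaks J's dependence on F. With J=3 fixed, L across the units is 3, 3, 0, 2, 4, mean 2.4.
Conditioning on J=3 selects the 2 unit(s) with F ∈ {6, 0}. Their L values: 3, 3. Mean = 3.
Difference = 2.4 − 3 = -0.6.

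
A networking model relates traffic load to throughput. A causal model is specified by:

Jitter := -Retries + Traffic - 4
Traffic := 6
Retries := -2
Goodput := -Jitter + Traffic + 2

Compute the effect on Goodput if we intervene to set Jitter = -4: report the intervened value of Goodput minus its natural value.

8

The intervention breaks the incoming arrows to Jitter: Jitter := -Retries + Traffic - 4 no longer applies, and Jitter = -4.
Goodput = -Jitter + Traffic + 2  [with Jitter=-4, Traffic=6]  = 12
Without intervention: Jitter = -Retries + Traffic - 4  [with Retries=-2, Traffic=6]  = 4; Goodput = -Jitter + Traffic + 2  [with Jitter=4, Traffic=6]  = 4.
Change = 12 − 4 = 8.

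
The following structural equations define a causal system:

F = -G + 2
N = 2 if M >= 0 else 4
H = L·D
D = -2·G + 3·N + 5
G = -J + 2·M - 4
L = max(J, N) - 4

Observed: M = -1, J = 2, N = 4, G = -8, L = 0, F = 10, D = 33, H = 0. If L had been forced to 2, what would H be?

66

do(L=2) replaces the equation L = max(J, N) - 4 with the constant L = 2.
N = 2 if M >= 0 else 4  [with M=-1]  = 4
G = -J + 2·M - 4  [with J=2, M=-1]  = -8
D = -2·G + 3·N + 5  [with G=-8, N=4]  = 33
H = L·D  [with L=2, D=33]  = 66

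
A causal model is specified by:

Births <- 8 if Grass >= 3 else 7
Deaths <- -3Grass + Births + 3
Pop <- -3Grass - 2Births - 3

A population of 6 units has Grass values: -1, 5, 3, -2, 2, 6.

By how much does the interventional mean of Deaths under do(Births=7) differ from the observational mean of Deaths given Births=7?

do(Births=7) breaks Births's dependence on Grass. With Births=7 fixed, Deaths across the units is 13, -5, 1, 16, 4, -8, mean 3.5.
E[Deaths|Births=7] averages over only the 3 units with Births=7 (Grass = -1, -2, 2): Deaths = 13, 16, 4, mean 11.
Difference = 3.5 − 11 = -7.5.

-7.5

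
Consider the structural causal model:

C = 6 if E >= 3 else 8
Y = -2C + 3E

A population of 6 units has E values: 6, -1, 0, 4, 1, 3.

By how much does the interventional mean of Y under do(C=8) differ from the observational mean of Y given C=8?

Every unit gets C=8 under the intervention. Y values become 2, -19, -16, -4, -13, -7; E[Y|do(C=8)] = -9.5.
E[Y|C=8] averages over only the 3 units with C=8 (E = -1, 0, 1): Y = -19, -16, -13, mean -16.
Difference = -9.5 − (-16) = 6.5.

6.5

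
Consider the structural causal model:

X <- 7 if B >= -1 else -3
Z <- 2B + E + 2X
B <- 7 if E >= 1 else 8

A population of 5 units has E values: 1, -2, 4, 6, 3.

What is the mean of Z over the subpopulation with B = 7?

31.5

Observing B=7 restricts to units where B's equation naturally yields 7: E ∈ {1, 4, 6, 3}. In that subpopulation Z = 29, 32, 34, 31, mean 31.5.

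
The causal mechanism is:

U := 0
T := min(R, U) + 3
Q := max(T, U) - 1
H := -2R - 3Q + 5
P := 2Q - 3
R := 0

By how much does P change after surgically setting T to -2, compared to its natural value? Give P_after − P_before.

-6

do(T=-2) replaces the equation T := min(R, U) + 3 with the constant T = -2.
Q = max(T, U) - 1  [with T=-2, U=0]  = -1
P = 2Q - 3  [with Q=-1]  = -5
Without intervention: T = min(R, U) + 3  [with R=0, U=0]  = 3; Q = max(T, U) - 1  [with T=3, U=0]  = 2; P = 2Q - 3  [with Q=2]  = 1.
Change = -5 − 1 = -6.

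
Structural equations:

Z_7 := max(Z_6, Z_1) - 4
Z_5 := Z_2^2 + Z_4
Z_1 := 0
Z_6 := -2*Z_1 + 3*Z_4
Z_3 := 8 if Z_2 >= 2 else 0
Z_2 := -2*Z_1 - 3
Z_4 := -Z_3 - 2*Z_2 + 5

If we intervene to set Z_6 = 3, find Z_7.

-1

Intervening sets Z_6 = 3 and removes its equation (Z_6 := -2*Z_1 + 3*Z_4).
Z_7 = max(Z_6, Z_1) - 4  [with Z_6=3, Z_1=0]  = -1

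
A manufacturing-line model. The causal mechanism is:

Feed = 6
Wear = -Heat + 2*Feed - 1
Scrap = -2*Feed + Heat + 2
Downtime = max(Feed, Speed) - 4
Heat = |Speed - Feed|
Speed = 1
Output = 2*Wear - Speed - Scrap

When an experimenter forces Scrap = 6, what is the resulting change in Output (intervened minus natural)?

The intervention breaks the incoming arrows to Scrap: Scrap = -2*Feed + Heat + 2 no longer applies, and Scrap = 6.
Heat = |Speed - Feed|  [with Speed=1, Feed=6]  = 5
Wear = -Heat + 2*Feed - 1  [with Heat=5, Feed=6]  = 6
Output = 2*Wear - Speed - Scrap  [with Wear=6, Speed=1, Scrap=6]  = 5
Without intervention: Heat = |Speed - Feed|  [with Speed=1, Feed=6]  = 5; Wear = -Heat + 2*Feed - 1  [with Heat=5, Feed=6]  = 6; Scrap = -2*Feed + Heat + 2  [with Feed=6, Heat=5]  = -5; Output = 2*Wear - Speed - Scrap  [with Wear=6, Speed=1, Scrap=-5]  = 16.
Change = 5 − 16 = -11.

-11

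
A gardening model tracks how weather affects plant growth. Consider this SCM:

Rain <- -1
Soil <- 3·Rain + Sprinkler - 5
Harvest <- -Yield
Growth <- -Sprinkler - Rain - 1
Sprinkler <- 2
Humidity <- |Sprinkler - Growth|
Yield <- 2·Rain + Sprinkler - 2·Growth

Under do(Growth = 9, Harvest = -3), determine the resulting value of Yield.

-18

The joint intervention fixes Growth = 9, Harvest = -3, removing each variable's own equation.
Yield = 2·Rain + Sprinkler - 2·Growth  [with Rain=-1, Sprinkler=2, Growth=9]  = -18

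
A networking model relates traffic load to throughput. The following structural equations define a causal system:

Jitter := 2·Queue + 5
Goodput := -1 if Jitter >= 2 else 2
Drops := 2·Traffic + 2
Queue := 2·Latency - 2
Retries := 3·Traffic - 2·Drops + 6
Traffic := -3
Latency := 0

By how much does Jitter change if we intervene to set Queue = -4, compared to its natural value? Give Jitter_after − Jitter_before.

-4

The intervention breaks the incoming arrows to Queue: Queue := 2·Latency - 2 no longer applies, and Queue = -4.
Jitter = 2·Queue + 5  [with Queue=-4]  = -3
Without intervention: Queue = 2·Latency - 2  [with Latency=0]  = -2; Jitter = 2·Queue + 5  [with Queue=-2]  = 1.
Change = -3 − 1 = -4.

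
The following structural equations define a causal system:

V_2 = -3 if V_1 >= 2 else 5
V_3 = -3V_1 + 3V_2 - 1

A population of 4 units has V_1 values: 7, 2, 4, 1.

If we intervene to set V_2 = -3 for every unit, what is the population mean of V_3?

Under do(V_2=-3), V_2's equation is replaced by V_2=-3 for every unit. Per-unit V_3: -31, -16, -22, -13. Mean = -20.5.

-20.5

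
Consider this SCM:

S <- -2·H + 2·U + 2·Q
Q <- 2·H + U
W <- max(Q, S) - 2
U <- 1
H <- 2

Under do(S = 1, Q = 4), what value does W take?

The joint intervention fixes S = 1, Q = 4, removing each variable's own equation.
W = max(Q, S) - 2  [with Q=4, S=1]  = 2

2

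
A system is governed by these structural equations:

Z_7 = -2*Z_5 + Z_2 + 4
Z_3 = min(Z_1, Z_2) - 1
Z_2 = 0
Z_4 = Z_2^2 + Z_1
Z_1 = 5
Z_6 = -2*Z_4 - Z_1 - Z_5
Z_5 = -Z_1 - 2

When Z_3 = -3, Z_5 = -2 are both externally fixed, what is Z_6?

Setting Z_3 = -3, Z_5 = -2 by intervention discards those variables' equations.
Z_4 = Z_2^2 + Z_1  [with Z_2=0, Z_1=5]  = 5
Z_6 = -2*Z_4 - Z_1 - Z_5  [with Z_4=5, Z_1=5, Z_5=-2]  = -13

-13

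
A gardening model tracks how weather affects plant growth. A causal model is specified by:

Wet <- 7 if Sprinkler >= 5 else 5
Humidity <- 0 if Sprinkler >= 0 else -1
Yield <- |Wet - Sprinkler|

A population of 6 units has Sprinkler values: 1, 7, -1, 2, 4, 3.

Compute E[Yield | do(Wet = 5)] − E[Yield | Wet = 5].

do(Wet=5) breaks Wet's dependence on Sprinkler. With Wet=5 fixed, Yield across the units is 4, 2, 6, 3, 1, 2, mean 3.
E[Yield|Wet=5] averages over only the 5 units with Wet=5 (Sprinkler = 1, -1, 2, 4, 3): Yield = 4, 6, 3, 1, 2, mean 3.2.
Difference = 3 − 3.2 = -0.2.

-0.2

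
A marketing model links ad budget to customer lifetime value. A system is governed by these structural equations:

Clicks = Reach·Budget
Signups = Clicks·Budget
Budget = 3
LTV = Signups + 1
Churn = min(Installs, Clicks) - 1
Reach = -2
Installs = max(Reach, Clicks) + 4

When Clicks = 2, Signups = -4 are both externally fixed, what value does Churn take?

1

Setting Clicks = 2, Signups = -4 by intervention discards those variables' equations.
Installs = max(Reach, Clicks) + 4  [with Reach=-2, Clicks=2]  = 6
Churn = min(Installs, Clicks) - 1  [with Installs=6, Clicks=2]  = 1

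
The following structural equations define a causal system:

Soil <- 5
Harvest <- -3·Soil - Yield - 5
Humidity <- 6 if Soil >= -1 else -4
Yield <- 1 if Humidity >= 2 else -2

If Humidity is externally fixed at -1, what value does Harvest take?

Under do(Humidity=-1), the mechanism Humidity <- 6 if Soil >= -1 else -4 is discarded; Humidity is fixed at -1.
Yield = 1 if Humidity >= 2 else -2  [with Humidity=-1]  = -2
Harvest = -3·Soil - Yield - 5  [with Soil=5, Yield=-2]  = -18

-18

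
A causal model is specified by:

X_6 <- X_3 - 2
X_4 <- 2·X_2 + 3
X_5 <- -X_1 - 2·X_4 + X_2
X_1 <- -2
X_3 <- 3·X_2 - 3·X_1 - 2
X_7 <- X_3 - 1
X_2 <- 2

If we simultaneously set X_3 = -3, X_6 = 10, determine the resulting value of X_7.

-4

Under do(X_3 = -3, X_6 = 10), each intervened variable's structural equation is replaced by its fixed value.
X_7 = X_3 - 1  [with X_3=-3]  = -4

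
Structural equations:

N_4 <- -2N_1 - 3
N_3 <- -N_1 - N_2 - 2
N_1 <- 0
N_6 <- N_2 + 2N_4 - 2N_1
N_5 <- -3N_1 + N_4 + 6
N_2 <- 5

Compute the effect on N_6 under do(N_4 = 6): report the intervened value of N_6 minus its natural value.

Under do(N_4=6), the mechanism N_4 <- -2N_1 - 3 is discarded; N_4 is fixed at 6.
N_6 = N_2 + 2N_4 - 2N_1  [with N_2=5, N_4=6, N_1=0]  = 17
Without intervention: N_4 = -2N_1 - 3  [with N_1=0]  = -3; N_6 = N_2 + 2N_4 - 2N_1  [with N_2=5, N_4=-3, N_1=0]  = -1.
Change = 17 − (-1) = 18.

18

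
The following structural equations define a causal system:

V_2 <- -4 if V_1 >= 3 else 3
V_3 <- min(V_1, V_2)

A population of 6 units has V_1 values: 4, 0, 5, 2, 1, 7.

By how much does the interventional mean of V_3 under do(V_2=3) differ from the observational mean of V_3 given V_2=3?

Under do(V_2=3), V_2's equation is replaced by V_2=3 for every unit. Per-unit V_3: 3, 0, 3, 2, 1, 3. Mean = 2.
E[V_3|V_2=3] averages over only the 3 units with V_2=3 (V_1 = 0, 2, 1): V_3 = 0, 2, 1, mean 1.
Difference = 2 − 1 = 1.

1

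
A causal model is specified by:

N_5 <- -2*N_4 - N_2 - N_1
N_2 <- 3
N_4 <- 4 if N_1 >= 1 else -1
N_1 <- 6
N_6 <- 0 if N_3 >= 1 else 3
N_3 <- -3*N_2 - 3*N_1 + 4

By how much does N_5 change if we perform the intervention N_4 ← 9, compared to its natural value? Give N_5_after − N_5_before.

Intervening sets N_4 = 9 and removes its equation (N_4 <- 4 if N_1 >= 1 else -1).
N_5 = -2*N_4 - N_2 - N_1  [with N_4=9, N_2=3, N_1=6]  = -27
Without intervention: N_4 = 4 if N_1 >= 1 else -1  [with N_1=6]  = 4; N_5 = -2*N_4 - N_2 - N_1  [with N_4=4, N_2=3, N_1=6]  = -17.
Change = -27 − (-17) = -10.

-10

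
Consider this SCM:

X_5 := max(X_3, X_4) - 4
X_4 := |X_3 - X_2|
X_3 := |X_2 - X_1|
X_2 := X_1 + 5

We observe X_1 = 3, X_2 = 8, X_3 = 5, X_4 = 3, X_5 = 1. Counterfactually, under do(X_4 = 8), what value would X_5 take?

Intervening sets X_4 = 8 and removes its equation (X_4 := |X_3 - X_2|).
X_2 = X_1 + 5  [with X_1=3]  = 8
X_3 = |X_2 - X_1|  [with X_2=8, X_1=3]  = 5
X_5 = max(X_3, X_4) - 4  [with X_3=5, X_4=8]  = 4

4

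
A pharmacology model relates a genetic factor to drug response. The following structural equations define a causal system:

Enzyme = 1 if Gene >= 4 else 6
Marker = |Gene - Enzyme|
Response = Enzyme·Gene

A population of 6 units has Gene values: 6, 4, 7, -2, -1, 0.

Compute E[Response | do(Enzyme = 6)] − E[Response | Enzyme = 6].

Every unit gets Enzyme=6 under the intervention. Response values become 36, 24, 42, -12, -6, 0; E[Response|do(Enzyme=6)] = 14.
Observing Enzyme=6 restricts to units where Enzyme's equation naturally yields 6: Gene ∈ {-2, -1, 0}. In that subpopulation Response = -12, -6, 0, mean -6.
Difference = 14 − (-6) = 20.

20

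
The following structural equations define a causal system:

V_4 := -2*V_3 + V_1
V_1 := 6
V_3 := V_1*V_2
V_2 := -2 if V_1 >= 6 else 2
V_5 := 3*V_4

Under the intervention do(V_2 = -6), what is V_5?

do(V_2=-6) replaces the equation V_2 := -2 if V_1 >= 6 else 2 with the constant V_2 = -6.
V_3 = V_1*V_2  [with V_1=6, V_2=-6]  = -36
V_4 = -2*V_3 + V_1  [with V_3=-36, V_1=6]  = 78
V_5 = 3*V_4  [with V_4=78]  = 234

234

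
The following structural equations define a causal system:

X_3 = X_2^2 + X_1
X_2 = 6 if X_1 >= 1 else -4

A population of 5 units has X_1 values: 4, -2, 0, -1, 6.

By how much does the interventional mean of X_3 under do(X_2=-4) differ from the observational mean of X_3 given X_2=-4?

The intervention sets X_2=-4 in all 5 units regardless of X_1. Recomputing X_3 per unit gives 20, 14, 16, 15, 22; average 17.4.
Observing X_2=-4 restricts to units where X_2's equation naturally yields -4: X_1 ∈ {-2, 0, -1}. In that subpopulation X_3 = 14, 16, 15, mean 15.
Difference = 17.4 − 15 = 2.4.

2.4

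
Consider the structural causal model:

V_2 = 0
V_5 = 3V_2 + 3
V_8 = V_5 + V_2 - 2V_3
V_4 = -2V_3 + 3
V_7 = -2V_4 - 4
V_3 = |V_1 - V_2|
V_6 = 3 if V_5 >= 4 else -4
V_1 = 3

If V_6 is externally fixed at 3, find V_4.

do(V_6=3) replaces the equation V_6 = 3 if V_5 >= 4 else -4 with the constant V_6 = 3.
No directed path runs from V_6 to V_4, so V_4 keeps its natural value.
V_3 = |V_1 - V_2|  [with V_1=3, V_2=0]  = 3
V_4 = -2V_3 + 3  [with V_3=3]  = -3

-3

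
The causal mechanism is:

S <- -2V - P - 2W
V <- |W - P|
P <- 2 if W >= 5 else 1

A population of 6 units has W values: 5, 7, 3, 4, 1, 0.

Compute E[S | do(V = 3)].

The intervention sets V=3 in all 6 units regardless of W. Recomputing S per unit gives -18, -22, -13, -15, -9, -7; average -14.

-14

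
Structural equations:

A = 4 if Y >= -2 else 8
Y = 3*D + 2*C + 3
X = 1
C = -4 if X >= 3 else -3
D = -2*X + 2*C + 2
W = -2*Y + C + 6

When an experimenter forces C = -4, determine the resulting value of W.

do(C=-4) replaces the equation C = -4 if X >= 3 else -3 with the constant C = -4.
D = -2*X + 2*C + 2  [with X=1, C=-4]  = -8
Y = 3*D + 2*C + 3  [with D=-8, C=-4]  = -29
W = -2*Y + C + 6  [with Y=-29, C=-4]  = 60

60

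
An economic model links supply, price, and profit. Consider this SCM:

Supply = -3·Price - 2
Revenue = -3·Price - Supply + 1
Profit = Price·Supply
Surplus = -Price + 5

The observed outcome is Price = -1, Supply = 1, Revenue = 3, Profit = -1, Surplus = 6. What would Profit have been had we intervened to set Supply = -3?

Under do(Supply=-3), the mechanism Supply = -3·Price - 2 is discarded; Supply is fixed at -3.
Profit = Price·Supply  [with Price=-1, Supply=-3]  = 3

3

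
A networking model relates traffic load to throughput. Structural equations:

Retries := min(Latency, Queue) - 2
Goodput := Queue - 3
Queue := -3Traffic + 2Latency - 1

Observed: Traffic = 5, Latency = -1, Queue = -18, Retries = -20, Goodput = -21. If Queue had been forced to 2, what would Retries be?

-3

The intervention breaks the incoming arrows to Queue: Queue := -3Traffic + 2Latency - 1 no longer applies, and Queue = 2.
Retries = min(Latency, Queue) - 2  [with Latency=-1, Queue=2]  = -3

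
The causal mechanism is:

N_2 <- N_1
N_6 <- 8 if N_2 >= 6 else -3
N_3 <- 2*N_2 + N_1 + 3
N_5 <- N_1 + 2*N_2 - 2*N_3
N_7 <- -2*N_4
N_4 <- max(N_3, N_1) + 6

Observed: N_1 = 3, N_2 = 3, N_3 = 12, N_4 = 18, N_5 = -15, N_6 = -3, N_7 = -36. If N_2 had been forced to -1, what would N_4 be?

10

Under do(N_2=-1), the mechanism N_2 <- N_1 is discarded; N_2 is fixed at -1.
N_3 = 2*N_2 + N_1 + 3  [with N_2=-1, N_1=3]  = 4
N_4 = max(N_3, N_1) + 6  [with N_3=4, N_1=3]  = 10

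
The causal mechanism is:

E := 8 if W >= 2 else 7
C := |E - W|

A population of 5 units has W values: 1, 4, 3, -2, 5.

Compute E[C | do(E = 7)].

4.8

do(E=7) breaks E's dependence on W. With E=7 fixed, C across the units is 6, 3, 4, 9, 2, mean 4.8.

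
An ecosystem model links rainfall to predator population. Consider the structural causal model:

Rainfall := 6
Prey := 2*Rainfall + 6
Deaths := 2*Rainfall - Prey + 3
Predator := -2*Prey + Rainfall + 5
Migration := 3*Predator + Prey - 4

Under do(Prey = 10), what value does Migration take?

-21

do(Prey=10) replaces the equation Prey := 2*Rainfall + 6 with the constant Prey = 10.
Predator = -2*Prey + Rainfall + 5  [with Prey=10, Rainfall=6]  = -9
Migration = 3*Predator + Prey - 4  [with Predator=-9, Prey=10]  = -21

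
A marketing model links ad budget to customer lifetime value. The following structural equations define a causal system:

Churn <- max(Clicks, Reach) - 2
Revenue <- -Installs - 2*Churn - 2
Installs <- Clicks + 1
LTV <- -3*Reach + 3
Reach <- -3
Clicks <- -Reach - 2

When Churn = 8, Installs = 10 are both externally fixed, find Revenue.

-28

The joint intervention fixes Churn = 8, Installs = 10, removing each variable's own equation.
Revenue = -Installs - 2*Churn - 2  [with Installs=10, Churn=8]  = -28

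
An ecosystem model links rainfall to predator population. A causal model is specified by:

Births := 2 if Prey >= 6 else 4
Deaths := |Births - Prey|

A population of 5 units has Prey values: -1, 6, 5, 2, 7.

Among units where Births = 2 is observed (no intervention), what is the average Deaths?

4.5

Observing Births=2 restricts to units where Births's equation naturally yields 2: Prey ∈ {6, 7}. In that subpopulation Deaths = 4, 5, mean 4.5.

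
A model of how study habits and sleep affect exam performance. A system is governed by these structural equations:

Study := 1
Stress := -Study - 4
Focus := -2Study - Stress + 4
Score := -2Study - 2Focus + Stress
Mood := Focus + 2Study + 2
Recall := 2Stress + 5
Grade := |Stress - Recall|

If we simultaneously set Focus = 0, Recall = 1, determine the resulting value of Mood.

4

The joint intervention fixes Focus = 0, Recall = 1, removing each variable's own equation.
Mood = Focus + 2Study + 2  [with Focus=0, Study=1]  = 4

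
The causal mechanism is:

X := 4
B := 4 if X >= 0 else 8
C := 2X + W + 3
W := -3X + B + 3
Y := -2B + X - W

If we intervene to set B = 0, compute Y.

13

Under do(B=0), the mechanism B := 4 if X >= 0 else 8 is discarded; B is fixed at 0.
W = -3X + B + 3  [with X=4, B=0]  = -9
Y = -2B + X - W  [with B=0, X=4, W=-9]  = 13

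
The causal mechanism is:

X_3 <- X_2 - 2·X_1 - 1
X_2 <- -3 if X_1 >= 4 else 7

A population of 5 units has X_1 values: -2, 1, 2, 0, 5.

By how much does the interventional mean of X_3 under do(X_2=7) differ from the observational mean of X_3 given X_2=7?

-1.9

Under do(X_2=7), X_2's equation is replaced by X_2=7 for every unit. Per-unit X_3: 10, 4, 2, 6, -4. Mean = 3.6.
E[X_3|X_2=7] averages over only the 4 units with X_2=7 (X_1 = -2, 1, 2, 0): X_3 = 10, 4, 2, 6, mean 5.5.
Difference = 3.6 − 5.5 = -1.9.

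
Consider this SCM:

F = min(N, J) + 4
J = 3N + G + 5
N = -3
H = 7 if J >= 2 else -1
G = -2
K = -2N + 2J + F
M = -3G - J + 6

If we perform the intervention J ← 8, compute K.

The intervention breaks the incoming arrows to J: J = 3N + G + 5 no longer applies, and J = 8.
F = min(N, J) + 4  [with N=-3, J=8]  = 1
K = -2N + 2J + F  [with N=-3, J=8, F=1]  = 23

23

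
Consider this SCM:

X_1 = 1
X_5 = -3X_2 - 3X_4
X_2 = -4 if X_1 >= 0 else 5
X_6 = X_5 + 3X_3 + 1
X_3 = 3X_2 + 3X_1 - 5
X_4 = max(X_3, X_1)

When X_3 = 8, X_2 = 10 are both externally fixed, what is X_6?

-29

Setting X_3 = 8, X_2 = 10 by intervention discards those variables' equations.
X_4 = max(X_3, X_1)  [with X_3=8, X_1=1]  = 8
X_5 = -3X_2 - 3X_4  [with X_2=10, X_4=8]  = -54
X_6 = X_5 + 3X_3 + 1  [with X_5=-54, X_3=8]  = -29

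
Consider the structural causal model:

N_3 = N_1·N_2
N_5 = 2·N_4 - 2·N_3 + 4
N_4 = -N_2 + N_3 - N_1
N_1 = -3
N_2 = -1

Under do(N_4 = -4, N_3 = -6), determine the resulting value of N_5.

The joint intervention fixes N_4 = -4, N_3 = -6, removing each variable's own equation.
N_5 = 2·N_4 - 2·N_3 + 4  [with N_4=-4, N_3=-6]  = 8

8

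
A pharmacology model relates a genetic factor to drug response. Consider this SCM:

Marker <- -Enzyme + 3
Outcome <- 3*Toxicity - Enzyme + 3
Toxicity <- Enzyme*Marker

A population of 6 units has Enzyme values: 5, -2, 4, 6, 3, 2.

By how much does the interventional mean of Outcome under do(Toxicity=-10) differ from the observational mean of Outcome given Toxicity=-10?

-1.5

Every unit gets Toxicity=-10 under the intervention. Outcome values become -32, -25, -31, -33, -30, -29; E[Outcome|do(Toxicity=-10)] = -30.
E[Outcome|Toxicity=-10] averages over only the 2 units with Toxicity=-10 (Enzyme = 5, -2): Outcome = -32, -25, mean -28.5.
Difference = -30 − (-28.5) = -1.5.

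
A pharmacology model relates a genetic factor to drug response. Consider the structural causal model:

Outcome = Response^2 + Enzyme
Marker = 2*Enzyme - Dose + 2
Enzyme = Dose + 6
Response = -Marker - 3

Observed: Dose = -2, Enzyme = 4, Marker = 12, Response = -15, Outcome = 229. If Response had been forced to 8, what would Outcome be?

Intervening sets Response = 8 and removes its equation (Response = -Marker - 3).
Enzyme = Dose + 6  [with Dose=-2]  = 4
Outcome = Response^2 + Enzyme  [with Response=8, Enzyme=4]  = 68

68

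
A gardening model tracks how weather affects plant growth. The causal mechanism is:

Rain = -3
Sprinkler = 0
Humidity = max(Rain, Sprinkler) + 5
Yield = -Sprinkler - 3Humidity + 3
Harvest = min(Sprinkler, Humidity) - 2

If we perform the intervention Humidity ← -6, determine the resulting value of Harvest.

do(Humidity=-6) replaces the equation Humidity = max(Rain, Sprinkler) + 5 with the constant Humidity = -6.
Harvest = min(Sprinkler, Humidity) - 2  [with Sprinkler=0, Humidity=-6]  = -8

-8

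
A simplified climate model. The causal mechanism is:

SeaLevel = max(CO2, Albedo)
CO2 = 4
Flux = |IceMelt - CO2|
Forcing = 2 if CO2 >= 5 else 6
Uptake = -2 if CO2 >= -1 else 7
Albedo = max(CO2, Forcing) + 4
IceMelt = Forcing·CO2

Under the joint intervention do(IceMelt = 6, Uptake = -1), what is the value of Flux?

Under do(IceMelt = 6, Uptake = -1), each intervened variable's structural equation is replaced by its fixed value.
Flux = |IceMelt - CO2|  [with IceMelt=6, CO2=4]  = 2

2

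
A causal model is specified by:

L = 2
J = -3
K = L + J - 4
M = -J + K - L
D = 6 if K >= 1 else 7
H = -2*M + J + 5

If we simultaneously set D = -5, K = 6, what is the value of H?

-12

The joint intervention fixes D = -5, K = 6, removing each variable's own equation.
M = -J + K - L  [with J=-3, K=6, L=2]  = 7
H = -2*M + J + 5  [with M=7, J=-3]  = -12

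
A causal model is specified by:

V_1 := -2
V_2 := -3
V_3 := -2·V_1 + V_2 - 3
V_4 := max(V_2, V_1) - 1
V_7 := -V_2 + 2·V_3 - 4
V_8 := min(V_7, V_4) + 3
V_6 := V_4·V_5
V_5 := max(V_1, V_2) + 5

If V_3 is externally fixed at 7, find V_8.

0

The intervention breaks the incoming arrows to V_3: V_3 := -2·V_1 + V_2 - 3 no longer applies, and V_3 = 7.
V_4 = max(V_2, V_1) - 1  [with V_2=-3, V_1=-2]  = -3
V_7 = -V_2 + 2·V_3 - 4  [with V_2=-3, V_3=7]  = 13
V_8 = min(V_7, V_4) + 3  [with V_7=13, V_4=-3]  = 0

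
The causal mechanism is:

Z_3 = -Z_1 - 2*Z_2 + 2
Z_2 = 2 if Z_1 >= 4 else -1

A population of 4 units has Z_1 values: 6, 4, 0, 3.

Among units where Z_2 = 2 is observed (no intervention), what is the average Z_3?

-7

Observing Z_2=2 restricts to units where Z_2's equation naturally yields 2: Z_1 ∈ {6, 4}. In that subpopulation Z_3 = -8, -6, mean -7.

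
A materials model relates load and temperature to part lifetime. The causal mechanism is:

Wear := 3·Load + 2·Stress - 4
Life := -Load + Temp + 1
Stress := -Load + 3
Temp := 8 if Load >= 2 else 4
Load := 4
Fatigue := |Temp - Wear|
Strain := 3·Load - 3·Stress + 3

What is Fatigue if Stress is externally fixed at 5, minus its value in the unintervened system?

8

Under do(Stress=5), the mechanism Stress := -Load + 3 is discarded; Stress is fixed at 5.
Temp = 8 if Load >= 2 else 4  [with Load=4]  = 8
Wear = 3·Load + 2·Stress - 4  [with Load=4, Stress=5]  = 18
Fatigue = |Temp - Wear|  [with Temp=8, Wear=18]  = 10
Without intervention: Stress = -Load + 3  [with Load=4]  = -1; Temp = 8 if Load >= 2 else 4  [with Load=4]  = 8; Wear = 3·Load + 2·Stress - 4  [with Load=4, Stress=-1]  = 6; Fatigue = |Temp - Wear|  [with Temp=8, Wear=6]  = 2.
Change = 10 − 2 = 8.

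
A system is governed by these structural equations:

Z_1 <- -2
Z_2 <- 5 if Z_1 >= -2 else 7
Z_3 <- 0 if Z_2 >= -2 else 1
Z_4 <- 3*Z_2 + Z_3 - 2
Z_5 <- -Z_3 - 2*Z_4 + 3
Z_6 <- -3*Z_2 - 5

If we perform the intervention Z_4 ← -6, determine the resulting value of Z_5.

15

Intervening sets Z_4 = -6 and removes its equation (Z_4 <- 3*Z_2 + Z_3 - 2).
Z_2 = 5 if Z_1 >= -2 else 7  [with Z_1=-2]  = 5
Z_3 = 0 if Z_2 >= -2 else 1  [with Z_2=5]  = 0
Z_5 = -Z_3 - 2*Z_4 + 3  [with Z_3=0, Z_4=-6]  = 15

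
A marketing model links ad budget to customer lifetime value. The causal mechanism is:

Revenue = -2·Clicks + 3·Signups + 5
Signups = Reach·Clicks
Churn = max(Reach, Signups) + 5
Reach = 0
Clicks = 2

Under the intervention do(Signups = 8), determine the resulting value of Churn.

The intervention breaks the incoming arrows to Signups: Signups = Reach·Clicks no longer applies, and Signups = 8.
Churn = max(Reach, Signups) + 5  [with Reach=0, Signups=8]  = 13

13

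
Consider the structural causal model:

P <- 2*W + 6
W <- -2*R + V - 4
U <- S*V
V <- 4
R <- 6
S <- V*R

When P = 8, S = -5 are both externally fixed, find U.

-20

The joint intervention fixes P = 8, S = -5, removing each variable's own equation.
U = S*V  [with S=-5, V=4]  = -20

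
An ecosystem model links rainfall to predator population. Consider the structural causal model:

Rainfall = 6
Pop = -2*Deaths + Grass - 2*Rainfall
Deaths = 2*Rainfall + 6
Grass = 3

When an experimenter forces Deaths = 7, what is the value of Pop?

The intervention breaks the incoming arrows to Deaths: Deaths = 2*Rainfall + 6 no longer applies, and Deaths = 7.
Pop = -2*Deaths + Grass - 2*Rainfall  [with Deaths=7, Grass=3, Rainfall=6]  = -23

-23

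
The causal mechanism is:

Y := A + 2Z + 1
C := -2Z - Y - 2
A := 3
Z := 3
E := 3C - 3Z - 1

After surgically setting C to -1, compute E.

Intervening sets C = -1 and removes its equation (C := -2Z - Y - 2).
E = 3C - 3Z - 1  [with C=-1, Z=3]  = -13

-13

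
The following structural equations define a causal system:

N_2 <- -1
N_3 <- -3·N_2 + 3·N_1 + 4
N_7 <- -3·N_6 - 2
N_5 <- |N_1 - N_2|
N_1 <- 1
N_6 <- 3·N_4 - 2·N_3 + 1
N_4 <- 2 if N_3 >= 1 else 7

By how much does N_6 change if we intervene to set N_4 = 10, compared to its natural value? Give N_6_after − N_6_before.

24

Under do(N_4=10), the mechanism N_4 <- 2 if N_3 >= 1 else 7 is discarded; N_4 is fixed at 10.
N_3 = -3·N_2 + 3·N_1 + 4  [with N_2=-1, N_1=1]  = 10
N_6 = 3·N_4 - 2·N_3 + 1  [with N_4=10, N_3=10]  = 11
Without intervention: N_3 = -3·N_2 + 3·N_1 + 4  [with N_2=-1, N_1=1]  = 10; N_4 = 2 if N_3 >= 1 else 7  [with N_3=10]  = 2; N_6 = 3·N_4 - 2·N_3 + 1  [with N_4=2, N_3=10]  = -13.
Change = 11 − (-13) = 24.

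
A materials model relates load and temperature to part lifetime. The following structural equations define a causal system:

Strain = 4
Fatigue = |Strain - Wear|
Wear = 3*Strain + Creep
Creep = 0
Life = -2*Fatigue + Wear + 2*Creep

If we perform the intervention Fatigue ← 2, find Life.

8

Intervening sets Fatigue = 2 and removes its equation (Fatigue = |Strain - Wear|).
Wear = 3*Strain + Creep  [with Strain=4, Creep=0]  = 12
Life = -2*Fatigue + Wear + 2*Creep  [with Fatigue=2, Wear=12, Creep=0]  = 8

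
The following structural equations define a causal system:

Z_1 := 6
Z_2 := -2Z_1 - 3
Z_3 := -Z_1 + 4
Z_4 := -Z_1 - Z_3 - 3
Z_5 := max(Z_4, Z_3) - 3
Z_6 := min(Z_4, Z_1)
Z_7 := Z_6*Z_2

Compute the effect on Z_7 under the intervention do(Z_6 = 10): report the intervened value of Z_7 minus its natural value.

Intervening sets Z_6 = 10 and removes its equation (Z_6 := min(Z_4, Z_1)).
Z_2 = -2Z_1 - 3  [with Z_1=6]  = -15
Z_7 = Z_6*Z_2  [with Z_6=10, Z_2=-15]  = -150
Without intervention: Z_2 = -2Z_1 - 3  [with Z_1=6]  = -15; Z_3 = -Z_1 + 4  [with Z_1=6]  = -2; Z_4 = -Z_1 - Z_3 - 3  [with Z_1=6, Z_3=-2]  = -7; Z_6 = min(Z_4, Z_1)  [with Z_4=-7, Z_1=6]  = -7; Z_7 = Z_6*Z_2  [with Z_6=-7, Z_2=-15]  = 105.
Change = -150 − 105 = -255.

-255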